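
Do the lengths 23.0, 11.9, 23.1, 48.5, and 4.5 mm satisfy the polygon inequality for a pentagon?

A pentagon exists iff every side is shorter than the sum of the others — equivalently, the longest side is less than the sum of the rest.
Longest side 48.5 < 62.5 (sum of the remaining 4), so yes.

Yes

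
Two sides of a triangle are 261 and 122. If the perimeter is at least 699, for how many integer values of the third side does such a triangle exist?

Triangle inequality: 139 < x < 383. Perimeter ≥ 699 gives x ≥ 699 − 261 − 122 = 316.
So 316 ≤ x < 383; integers 316 through 382: 67 values.

67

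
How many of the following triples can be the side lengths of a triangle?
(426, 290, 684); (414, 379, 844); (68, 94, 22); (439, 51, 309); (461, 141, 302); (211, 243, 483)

1

(290,426,684): 290+426 > 684 → valid
(379,414,844): 379+414 ≤ 844 → not valid
(22,68,94): 22+68 ≤ 94 → not valid
(51,309,439): 51+309 ≤ 439 → not valid
(141,302,461): 141+302 ≤ 461 → not valid
(211,243,483): 211+243 ≤ 483 → not valid
1 of the 6 triples forms a triangle.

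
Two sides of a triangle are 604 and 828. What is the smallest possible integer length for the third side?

The third side must be strictly greater than |604 − 828| = 224.
The smallest integer above 224 is 225.

225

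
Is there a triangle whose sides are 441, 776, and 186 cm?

The longest side is 776, but the other two sum to only 627.
627 < 776, so the triangle inequality fails.

No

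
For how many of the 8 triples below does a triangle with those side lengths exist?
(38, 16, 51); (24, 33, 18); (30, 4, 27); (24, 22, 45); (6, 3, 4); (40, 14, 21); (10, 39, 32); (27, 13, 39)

(16,38,51): 16+38 > 51 → valid
(18,24,33): 18+24 > 33 → valid
(4,27,30): 4+27 > 30 → valid
(22,24,45): 22+24 > 45 → valid
(3,4,6): 3+4 > 6 → valid
(14,21,40): 14+21 ≤ 40 → not valid
(10,32,39): 10+32 > 39 → valid
(13,27,39): 13+27 > 39 → valid
7 of the 8 triples form a triangle.

7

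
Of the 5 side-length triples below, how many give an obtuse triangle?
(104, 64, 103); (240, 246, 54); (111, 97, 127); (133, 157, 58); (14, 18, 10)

(104,64,103): 64²+103² = 14705 > 10816 = 104² → acute
(240,246,54): 54²+240² = 60516 = 246² → right
(111,97,127): 97²+111² = 21730 > 16129 = 127² → acute
(133,157,58): 58²+133² = 21053 < 24649 = 157² → obtuse
(14,18,10): 10²+14² = 296 < 324 = 18² → obtuse
2 of the 5 are obtuse.

2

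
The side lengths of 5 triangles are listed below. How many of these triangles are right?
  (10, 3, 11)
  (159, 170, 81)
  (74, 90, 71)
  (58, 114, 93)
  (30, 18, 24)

(10,3,11): 3²+10² = 109 < 121 = 11² → obtuse
(159,170,81): 81²+159² = 31842 > 28900 = 170² → acute
(74,90,71): 71²+74² = 10517 > 8100 = 90² → acute
(58,114,93): 58²+93² = 12013 < 12996 = 114² → obtuse
(30,18,24): 18²+24² = 900 = 30² → right
1 of the 5 is right.

1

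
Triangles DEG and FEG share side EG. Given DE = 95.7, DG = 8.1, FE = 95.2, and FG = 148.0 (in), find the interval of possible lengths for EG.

87.6 < EG < 103.8

From triangle DEG: |95.7 − 8.1| < EG < 95.7 + 8.1, i.e. 87.6 < EG < 103.8.
From triangle FEG: 52.8 < EG < 243.2.
Both must hold, so EG lies in the intersection.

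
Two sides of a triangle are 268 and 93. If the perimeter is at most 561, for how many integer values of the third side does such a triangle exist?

25

Triangle inequality: 175 < x < 361. Perimeter ≤ 561 gives x ≤ 561 − 268 − 93 = 200.
So 175 < x ≤ 200; integers 176 through 200: 25 values.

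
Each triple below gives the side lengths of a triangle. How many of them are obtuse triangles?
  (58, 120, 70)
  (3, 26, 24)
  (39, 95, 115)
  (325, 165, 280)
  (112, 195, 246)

4

(58,120,70): 58²+70² = 8264 < 14400 = 120² → obtuse
(3,26,24): 3²+24² = 585 < 676 = 26² → obtuse
(39,95,115): 39²+95² = 10546 < 13225 = 115² → obtuse
(325,165,280): 165²+280² = 105625 = 325² → right
(112,195,246): 112²+195² = 50569 < 60516 = 246² → obtuse
4 of the 5 are obtuse.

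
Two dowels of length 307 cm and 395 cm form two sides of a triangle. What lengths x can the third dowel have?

By the triangle inequality, x must be less than 307 + 395 = 702 and greater than |307 − 395| = 88.

88 < x < 702 (cm)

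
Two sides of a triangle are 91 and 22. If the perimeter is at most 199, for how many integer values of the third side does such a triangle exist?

17

Triangle inequality: 69 < x < 113. Perimeter ≤ 199 gives x ≤ 199 − 91 − 22 = 86.
So 69 < x ≤ 86; integers 70 through 86: 17 values.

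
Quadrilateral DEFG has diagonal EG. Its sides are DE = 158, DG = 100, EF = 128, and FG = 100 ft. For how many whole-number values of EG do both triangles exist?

169

From triangle DEG: 58 < EG < 258.
From triangle FEG: 28 < EG < 228.
Intersection: 58 < EG < 228, so integers 59 through 227: 169 values.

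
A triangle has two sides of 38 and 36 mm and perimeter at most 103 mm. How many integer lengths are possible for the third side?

Triangle inequality: 2 < x < 74. Perimeter ≤ 103 gives x ≤ 103 − 38 − 36 = 29.
So 2 < x ≤ 29; integers 3 through 29: 27 values.

27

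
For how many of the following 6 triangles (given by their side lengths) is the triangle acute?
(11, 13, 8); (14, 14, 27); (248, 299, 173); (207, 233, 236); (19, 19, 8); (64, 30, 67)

5

(11,13,8): 8²+11² = 185 > 169 = 13² → acute
(14,14,27): 14²+14² = 392 < 729 = 27² → obtuse
(248,299,173): 173²+248² = 91433 > 89401 = 299² → acute
(207,233,236): 207²+233² = 97138 > 55696 = 236² → acute
(19,19,8): 8²+19² = 425 > 361 = 19² → acute
(64,30,67): 30²+64² = 4996 > 4489 = 67² → acute
5 of the 6 are acute.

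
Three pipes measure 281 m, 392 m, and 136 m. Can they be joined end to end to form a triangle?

The longest side is 392, and the other two sum to 417.
Since 417 > 392, the triangle inequality holds.

Yes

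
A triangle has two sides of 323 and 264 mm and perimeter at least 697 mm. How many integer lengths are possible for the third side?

Triangle inequality: 59 < x < 587. Perimeter ≥ 697 gives x ≥ 697 − 323 − 264 = 110.
So 110 ≤ x < 587; integers 110 through 586: 477 values.

477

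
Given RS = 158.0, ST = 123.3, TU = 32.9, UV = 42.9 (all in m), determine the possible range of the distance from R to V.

The maximum is all hops collinear in one direction: 158.0 + 123.3 + 32.9 + 42.9 = 357.1.
The longest hop is 158.0; the others sum to 199.1. Since 158.0 ≤ 199.1, the path can fold back on itself completely, so the minimum distance is 0.

0 ≤ RV ≤ 357.1 m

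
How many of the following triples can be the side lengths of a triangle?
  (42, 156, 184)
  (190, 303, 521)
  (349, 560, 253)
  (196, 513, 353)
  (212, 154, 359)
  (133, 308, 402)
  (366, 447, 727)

6

(42,156,184): 42+156 > 184 → valid
(190,303,521): 190+303 ≤ 521 → not valid
(253,349,560): 253+349 > 560 → valid
(196,353,513): 196+353 > 513 → valid
(154,212,359): 154+212 > 359 → valid
(133,308,402): 133+308 > 402 → valid
(366,447,727): 366+447 > 727 → valid
6 of the 7 triples form a triangle.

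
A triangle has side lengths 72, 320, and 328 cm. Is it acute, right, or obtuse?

Compare the square of the longest side to the sum of squares of the other two: 72² + 320² = 107584 = 328².

right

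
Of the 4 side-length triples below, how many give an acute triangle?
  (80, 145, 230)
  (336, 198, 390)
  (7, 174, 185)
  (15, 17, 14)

(80,145,230): 80+145 ≤ 230, not a triangle
(336,198,390): 198²+336² = 152100 = 390² → right
(7,174,185): 7+174 ≤ 185, not a triangle
(15,17,14): 14²+15² = 421 > 289 = 17² → acute
1 of the 4 is acute.

1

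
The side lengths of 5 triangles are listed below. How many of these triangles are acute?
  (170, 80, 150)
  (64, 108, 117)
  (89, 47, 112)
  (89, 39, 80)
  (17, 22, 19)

(170,80,150): 80²+150² = 28900 = 170² → right
(64,108,117): 64²+108² = 15760 > 13689 = 117² → acute
(89,47,112): 47²+89² = 10130 < 12544 = 112² → obtuse
(89,39,80): 39²+80² = 7921 = 89² → right
(17,22,19): 17²+19² = 650 > 484 = 22² → acute
2 of the 5 are acute.

2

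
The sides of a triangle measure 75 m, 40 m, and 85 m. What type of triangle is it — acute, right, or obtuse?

right

Compare the square of the longest side to the sum of squares of the other two: 40² + 75² = 7225 = 85².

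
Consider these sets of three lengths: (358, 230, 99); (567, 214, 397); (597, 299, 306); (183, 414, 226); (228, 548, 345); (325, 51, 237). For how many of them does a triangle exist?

(99,230,358): 99+230 ≤ 358 → not valid
(214,397,567): 214+397 > 567 → valid
(299,306,597): 299+306 > 597 → valid
(183,226,414): 183+226 ≤ 414 → not valid
(228,345,548): 228+345 > 548 → valid
(51,237,325): 51+237 ≤ 325 → not valid
3 of the 6 triples form a triangle.

3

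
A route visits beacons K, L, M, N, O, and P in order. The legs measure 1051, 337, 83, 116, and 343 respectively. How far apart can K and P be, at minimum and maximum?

The maximum is all hops collinear in one direction: 1051 + 337 + 83 + 116 + 343 = 1930.
The longest hop is 1051; the others sum to 879. Folding the others back against it leaves at least 1051 − 879 = 172.

172 ≤ KP ≤ 1930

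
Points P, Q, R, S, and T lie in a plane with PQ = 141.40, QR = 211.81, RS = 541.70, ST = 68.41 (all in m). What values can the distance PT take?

The maximum is all hops collinear in one direction: 141.40 + 211.81 + 541.70 + 68.41 = 963.32.
The longest hop is 541.70; the others sum to 421.62. Folding the others back against it leaves at least 541.70 − 421.62 = 120.08.

120.08 ≤ PT ≤ 963.32 m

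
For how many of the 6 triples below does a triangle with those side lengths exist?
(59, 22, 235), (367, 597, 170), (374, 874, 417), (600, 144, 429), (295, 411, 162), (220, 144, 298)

2

(22,59,235): 22+59 ≤ 235 → not valid
(170,367,597): 170+367 ≤ 597 → not valid
(374,417,874): 374+417 ≤ 874 → not valid
(144,429,600): 144+429 ≤ 600 → not valid
(162,295,411): 162+295 > 411 → valid
(144,220,298): 144+220 > 298 → valid
2 of the 6 triples form a triangle.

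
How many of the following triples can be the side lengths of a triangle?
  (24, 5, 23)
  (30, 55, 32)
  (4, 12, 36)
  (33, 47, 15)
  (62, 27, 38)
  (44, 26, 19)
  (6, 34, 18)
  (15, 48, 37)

(5,23,24): 5+23 > 24 → valid
(30,32,55): 30+32 > 55 → valid
(4,12,36): 4+12 ≤ 36 → not valid
(15,33,47): 15+33 > 47 → valid
(27,38,62): 27+38 > 62 → valid
(19,26,44): 19+26 > 44 → valid
(6,18,34): 6+18 ≤ 34 → not valid
(15,37,48): 15+37 > 48 → valid
6 of the 8 triples form a triangle.

6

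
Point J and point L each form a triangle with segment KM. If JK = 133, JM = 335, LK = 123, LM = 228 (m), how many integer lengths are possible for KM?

148

From triangle JKM: 202 < KM < 468.
From triangle LKM: 105 < KM < 351.
Intersection: 202 < KM < 351, so integers 203 through 350: 148 values.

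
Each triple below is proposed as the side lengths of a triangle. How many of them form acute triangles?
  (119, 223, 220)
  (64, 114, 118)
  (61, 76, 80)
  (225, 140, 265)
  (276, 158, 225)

3

(119,223,220): 119²+220² = 62561 > 49729 = 223² → acute
(64,114,118): 64²+114² = 17092 > 13924 = 118² → acute
(61,76,80): 61²+76² = 9497 > 6400 = 80² → acute
(225,140,265): 140²+225² = 70225 = 265² → right
(276,158,225): 158²+225² = 75589 < 76176 = 276² → obtuse
3 of the 5 are acute.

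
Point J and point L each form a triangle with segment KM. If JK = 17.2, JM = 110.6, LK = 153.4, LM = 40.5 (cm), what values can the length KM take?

112.9 < KM < 127.8

From triangle JKM: |17.2 − 110.6| < KM < 17.2 + 110.6, i.e. 93.4 < KM < 127.8.
From triangle LKM: 112.9 < KM < 193.9.
Both must hold, so KM lies in the intersection.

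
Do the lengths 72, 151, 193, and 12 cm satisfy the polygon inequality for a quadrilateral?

A quadrilateral exists iff every side is shorter than the sum of the others — equivalently, the longest side is less than the sum of the rest.
Longest side 193 < 235 (sum of the remaining 3), so yes.

Yes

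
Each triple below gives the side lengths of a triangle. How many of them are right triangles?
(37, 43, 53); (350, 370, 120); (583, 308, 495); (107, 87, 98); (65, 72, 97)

(37,43,53): 37²+43² = 3218 > 2809 = 53² → acute
(350,370,120): 120²+350² = 136900 = 370² → right
(583,308,495): 308²+495² = 339889 = 583² → right
(107,87,98): 87²+98² = 17173 > 11449 = 107² → acute
(65,72,97): 65²+72² = 9409 = 97² → right
3 of the 5 are right.

3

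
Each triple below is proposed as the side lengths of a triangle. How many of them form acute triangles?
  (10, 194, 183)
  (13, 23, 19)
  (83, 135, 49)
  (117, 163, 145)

(10,194,183): 10+183 ≤ 194, not a triangle
(13,23,19): 13²+19² = 530 > 529 = 23² → acute
(83,135,49): 49+83 ≤ 135, not a triangle
(117,163,145): 117²+145² = 34714 > 26569 = 163² → acute
2 of the 4 are acute.

2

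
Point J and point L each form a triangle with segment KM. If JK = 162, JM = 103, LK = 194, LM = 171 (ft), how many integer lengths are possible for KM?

From triangle JKM: 59 < KM < 265.
From triangle LKM: 23 < KM < 365.
Intersection: 59 < KM < 265, so integers 60 through 264: 205 values.

205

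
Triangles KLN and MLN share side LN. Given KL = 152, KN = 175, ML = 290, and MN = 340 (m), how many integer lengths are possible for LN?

276

From triangle KLN: 23 < LN < 327.
From triangle MLN: 50 < LN < 630.
Intersection: 50 < LN < 327, so integers 51 through 326: 276 values.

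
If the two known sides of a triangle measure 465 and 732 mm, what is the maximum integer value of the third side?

The third side must be strictly less than 465 + 732 = 1197.
The largest integer below 1197 is 1196.

1196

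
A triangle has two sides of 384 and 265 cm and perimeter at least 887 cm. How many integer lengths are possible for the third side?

411

Triangle inequality: 119 < x < 649. Perimeter ≥ 887 gives x ≥ 887 − 384 − 265 = 238.
So 238 ≤ x < 649; integers 238 through 648: 411 values.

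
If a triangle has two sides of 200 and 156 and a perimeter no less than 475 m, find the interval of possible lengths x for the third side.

Triangle inequality alone gives 44 < x < 356.
The perimeter condition gives x ≥ 475 − 200 − 156 = 119.
Intersecting the two: 119 ≤ x < 356.

119 ≤ x < 356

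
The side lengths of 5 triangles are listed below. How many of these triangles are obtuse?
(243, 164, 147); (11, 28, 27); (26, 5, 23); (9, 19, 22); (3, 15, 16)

4

(243,164,147): 147²+164² = 48505 < 59049 = 243² → obtuse
(11,28,27): 11²+27² = 850 > 784 = 28² → acute
(26,5,23): 5²+23² = 554 < 676 = 26² → obtuse
(9,19,22): 9²+19² = 442 < 484 = 22² → obtuse
(3,15,16): 3²+15² = 234 < 256 = 16² → obtuse
4 of the 5 are obtuse.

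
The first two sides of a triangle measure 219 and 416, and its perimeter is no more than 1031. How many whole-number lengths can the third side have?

Triangle inequality: 197 < x < 635. Perimeter ≤ 1031 gives x ≤ 1031 − 219 − 416 = 396.
So 197 < x ≤ 396; integers 198 through 396: 199 values.

199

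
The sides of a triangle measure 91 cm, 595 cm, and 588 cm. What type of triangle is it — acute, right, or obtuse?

right

Compare the square of the longest side to the sum of squares of the other two: 91² + 588² = 354025 = 595².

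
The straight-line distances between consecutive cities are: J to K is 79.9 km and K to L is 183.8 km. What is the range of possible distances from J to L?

103.9 ≤ JL ≤ 263.7 km

By the triangle inequality, |79.9 − 183.8| ≤ JL ≤ 79.9 + 183.8.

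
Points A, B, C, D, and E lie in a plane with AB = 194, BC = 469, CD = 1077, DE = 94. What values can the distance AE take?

320 ≤ AE ≤ 1834

The maximum is all hops collinear in one direction: 194 + 469 + 1077 + 94 = 1834.
The longest hop is 1077; the others sum to 757. Folding the others back against it leaves at least 1077 − 757 = 320.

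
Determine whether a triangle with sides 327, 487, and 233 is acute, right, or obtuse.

obtuse

Compare the square of the longest side to the sum of squares of the other two: 233² + 327² = 161218 < 237169 = 487².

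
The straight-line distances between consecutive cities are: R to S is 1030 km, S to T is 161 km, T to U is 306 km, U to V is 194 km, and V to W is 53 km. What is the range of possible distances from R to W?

The maximum is all hops collinear in one direction: 1030 + 161 + 306 + 194 + 53 = 1744.
The longest hop is 1030; the others sum to 714. Folding the others back against it leaves at least 1030 − 714 = 316.

316 ≤ RW ≤ 1744 km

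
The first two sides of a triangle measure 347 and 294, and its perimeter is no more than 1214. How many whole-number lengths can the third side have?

520

Triangle inequality: 53 < x < 641. Perimeter ≤ 1214 gives x ≤ 1214 − 347 − 294 = 573.
So 53 < x ≤ 573; integers 54 through 573: 520 values.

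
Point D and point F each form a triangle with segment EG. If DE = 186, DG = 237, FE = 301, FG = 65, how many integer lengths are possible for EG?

129

From triangle DEG: 51 < EG < 423.
From triangle FEG: 236 < EG < 366.
Intersection: 236 < EG < 366, so integers 237 through 365: 129 values.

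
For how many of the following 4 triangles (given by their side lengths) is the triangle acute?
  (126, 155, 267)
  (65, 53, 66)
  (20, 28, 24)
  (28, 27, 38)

(126,155,267): 126²+155² = 39901 < 71289 = 267² → obtuse
(65,53,66): 53²+65² = 7034 > 4356 = 66² → acute
(20,28,24): 20²+24² = 976 > 784 = 28² → acute
(28,27,38): 27²+28² = 1513 > 1444 = 38² → acute
3 of the 4 are acute.

3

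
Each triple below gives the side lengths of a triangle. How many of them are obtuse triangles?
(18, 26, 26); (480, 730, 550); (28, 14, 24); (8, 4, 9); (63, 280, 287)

2

(18,26,26): 18²+26² = 1000 > 676 = 26² → acute
(480,730,550): 480²+550² = 532900 = 730² → right
(28,14,24): 14²+24² = 772 < 784 = 28² → obtuse
(8,4,9): 4²+8² = 80 < 81 = 9² → obtuse
(63,280,287): 63²+280² = 82369 = 287² → right
2 of the 5 are obtuse.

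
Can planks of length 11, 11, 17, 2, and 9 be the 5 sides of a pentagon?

A pentagon exists iff every side is shorter than the sum of the others — equivalently, the longest side is less than the sum of the rest.
Longest side 17 < 33 (sum of the remaining 4), so yes.

Yes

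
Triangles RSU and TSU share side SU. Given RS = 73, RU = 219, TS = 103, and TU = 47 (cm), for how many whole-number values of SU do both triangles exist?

3

From triangle RSU: 146 < SU < 292.
From triangle TSU: 56 < SU < 150.
Intersection: 146 < SU < 150, so integers 147 through 149: 3 values.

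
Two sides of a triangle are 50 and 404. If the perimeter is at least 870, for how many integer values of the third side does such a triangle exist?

Triangle inequality: 354 < x < 454. Perimeter ≥ 870 gives x ≥ 870 − 50 − 404 = 416.
So 416 ≤ x < 454; integers 416 through 453: 38 values.

38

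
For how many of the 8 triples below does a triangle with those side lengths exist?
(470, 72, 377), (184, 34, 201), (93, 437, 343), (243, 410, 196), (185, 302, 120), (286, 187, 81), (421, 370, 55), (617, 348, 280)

5

(72,377,470): 72+377 ≤ 470 → not valid
(34,184,201): 34+184 > 201 → valid
(93,343,437): 93+343 ≤ 437 → not valid
(196,243,410): 196+243 > 410 → valid
(120,185,302): 120+185 > 302 → valid
(81,187,286): 81+187 ≤ 286 → not valid
(55,370,421): 55+370 > 421 → valid
(280,348,617): 280+348 > 617 → valid
5 of the 8 triples form a triangle.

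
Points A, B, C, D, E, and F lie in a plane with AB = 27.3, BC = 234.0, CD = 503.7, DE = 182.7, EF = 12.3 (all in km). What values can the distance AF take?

The maximum is all hops collinear in one direction: 27.3 + 234.0 + 503.7 + 182.7 + 12.3 = 960.0.
The longest hop is 503.7; the others sum to 456.3. Folding the others back against it leaves at least 503.7 − 456.3 = 47.4.

47.4 ≤ AF ≤ 960.0 km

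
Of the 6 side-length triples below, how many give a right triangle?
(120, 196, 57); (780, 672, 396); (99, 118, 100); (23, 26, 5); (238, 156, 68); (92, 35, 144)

(120,196,57): 57+120 ≤ 196, not a triangle
(780,672,396): 396²+672² = 608400 = 780² → right
(99,118,100): 99²+100² = 19801 > 13924 = 118² → acute
(23,26,5): 5²+23² = 554 < 676 = 26² → obtuse
(238,156,68): 68+156 ≤ 238, not a triangle
(92,35,144): 35+92 ≤ 144, not a triangle
1 of the 6 is right.

1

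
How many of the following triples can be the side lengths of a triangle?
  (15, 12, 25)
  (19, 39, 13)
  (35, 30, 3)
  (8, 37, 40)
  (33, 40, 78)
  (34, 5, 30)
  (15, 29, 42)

(12,15,25): 12+15 > 25 → valid
(13,19,39): 13+19 ≤ 39 → not valid
(3,30,35): 3+30 ≤ 35 → not valid
(8,37,40): 8+37 > 40 → valid
(33,40,78): 33+40 ≤ 78 → not valid
(5,30,34): 5+30 > 34 → valid
(15,29,42): 15+29 > 42 → valid
4 of the 7 triples form a triangle.

4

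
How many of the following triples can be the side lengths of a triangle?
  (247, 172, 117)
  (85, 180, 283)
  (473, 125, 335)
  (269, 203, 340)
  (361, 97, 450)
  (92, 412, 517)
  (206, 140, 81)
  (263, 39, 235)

5

(117,172,247): 117+172 > 247 → valid
(85,180,283): 85+180 ≤ 283 → not valid
(125,335,473): 125+335 ≤ 473 → not valid
(203,269,340): 203+269 > 340 → valid
(97,361,450): 97+361 > 450 → valid
(92,412,517): 92+412 ≤ 517 → not valid
(81,140,206): 81+140 > 206 → valid
(39,235,263): 39+235 > 263 → valid
5 of the 8 triples form a triangle.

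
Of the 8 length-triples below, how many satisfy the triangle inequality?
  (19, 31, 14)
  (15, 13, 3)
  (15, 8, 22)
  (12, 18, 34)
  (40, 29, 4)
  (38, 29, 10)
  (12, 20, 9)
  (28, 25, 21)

6

(14,19,31): 14+19 > 31 → valid
(3,13,15): 3+13 > 15 → valid
(8,15,22): 8+15 > 22 → valid
(12,18,34): 12+18 ≤ 34 → not valid
(4,29,40): 4+29 ≤ 40 → not valid
(10,29,38): 10+29 > 38 → valid
(9,12,20): 9+12 > 20 → valid
(21,25,28): 21+25 > 28 → valid
6 of the 8 triples form a triangle.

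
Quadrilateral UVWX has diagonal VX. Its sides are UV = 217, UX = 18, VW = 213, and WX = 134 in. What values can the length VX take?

From triangle UVX: |217 − 18| < VX < 217 + 18, i.e. 199 < VX < 235.
From triangle WVX: 79 < VX < 347.
Both must hold, so VX lies in the intersection.

199 < VX < 235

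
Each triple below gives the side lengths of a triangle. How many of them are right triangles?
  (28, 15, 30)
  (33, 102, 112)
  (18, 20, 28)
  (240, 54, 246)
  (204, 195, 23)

(28,15,30): 15²+28² = 1009 > 900 = 30² → acute
(33,102,112): 33²+102² = 11493 < 12544 = 112² → obtuse
(18,20,28): 18²+20² = 724 < 784 = 28² → obtuse
(240,54,246): 54²+240² = 60516 = 246² → right
(204,195,23): 23²+195² = 38554 < 41616 = 204² → obtuse
1 of the 5 is right.

1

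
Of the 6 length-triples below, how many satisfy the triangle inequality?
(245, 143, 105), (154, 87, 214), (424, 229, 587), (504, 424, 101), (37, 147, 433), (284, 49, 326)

(105,143,245): 105+143 > 245 → valid
(87,154,214): 87+154 > 214 → valid
(229,424,587): 229+424 > 587 → valid
(101,424,504): 101+424 > 504 → valid
(37,147,433): 37+147 ≤ 433 → not valid
(49,284,326): 49+284 > 326 → valid
5 of the 6 triples form a triangle.

5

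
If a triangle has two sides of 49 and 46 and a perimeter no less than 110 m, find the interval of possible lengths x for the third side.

Triangle inequality alone gives 3 < x < 95.
The perimeter condition gives x ≥ 110 − 49 − 46 = 15.
Intersecting the two: 15 ≤ x < 95.

15 ≤ x < 95 m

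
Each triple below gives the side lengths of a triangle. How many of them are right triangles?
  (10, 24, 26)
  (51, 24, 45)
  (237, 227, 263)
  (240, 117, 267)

3

(10,24,26): 10²+24² = 676 = 26² → right
(51,24,45): 24²+45² = 2601 = 51² → right
(237,227,263): 227²+237² = 107698 > 69169 = 263² → acute
(240,117,267): 117²+240² = 71289 = 267² → right
3 of the 4 are right.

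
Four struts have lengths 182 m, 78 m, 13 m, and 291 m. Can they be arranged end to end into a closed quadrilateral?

For a quadrilateral, each side must be shorter than the sum of the others.
Here the longest side is 291, but the remaining 3 sides sum to only 273.

No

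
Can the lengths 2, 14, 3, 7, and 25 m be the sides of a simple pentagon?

Yes

A pentagon exists iff every side is shorter than the sum of the others — equivalently, the longest side is less than the sum of the rest.
Longest side 25 < 26 (sum of the remaining 4), so yes.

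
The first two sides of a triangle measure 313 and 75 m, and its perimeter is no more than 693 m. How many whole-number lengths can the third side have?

Triangle inequality: 238 < x < 388. Perimeter ≤ 693 gives x ≤ 693 − 313 − 75 = 305.
So 238 < x ≤ 305; integers 239 through 305: 67 values.

67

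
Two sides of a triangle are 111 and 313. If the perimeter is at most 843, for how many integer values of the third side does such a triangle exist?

217

Triangle inequality: 202 < x < 424. Perimeter ≤ 843 gives x ≤ 843 − 111 − 313 = 419.
So 202 < x ≤ 419; integers 203 through 419: 217 values.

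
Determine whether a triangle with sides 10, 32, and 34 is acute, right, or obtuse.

Compare the square of the longest side to the sum of squares of the other two: 10² + 32² = 1124 < 1156 = 34².

obtuse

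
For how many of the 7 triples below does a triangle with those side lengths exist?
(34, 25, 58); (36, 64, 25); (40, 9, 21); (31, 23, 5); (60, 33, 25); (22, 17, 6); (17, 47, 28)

(25,34,58): 25+34 > 58 → valid
(25,36,64): 25+36 ≤ 64 → not valid
(9,21,40): 9+21 ≤ 40 → not valid
(5,23,31): 5+23 ≤ 31 → not valid
(25,33,60): 25+33 ≤ 60 → not valid
(6,17,22): 6+17 > 22 → valid
(17,28,47): 17+28 ≤ 47 → not valid
2 of the 7 triples form a triangle.

2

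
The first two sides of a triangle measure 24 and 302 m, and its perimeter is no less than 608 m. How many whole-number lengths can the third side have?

44

Triangle inequality: 278 < x < 326. Perimeter ≥ 608 gives x ≥ 608 − 24 − 302 = 282.
So 282 ≤ x < 326; integers 282 through 325: 44 values.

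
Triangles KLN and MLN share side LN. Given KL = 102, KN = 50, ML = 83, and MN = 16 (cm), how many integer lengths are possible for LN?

From triangle KLN: 52 < LN < 152.
From triangle MLN: 67 < LN < 99.
Intersection: 67 < LN < 99, so integers 68 through 98: 31 values.

31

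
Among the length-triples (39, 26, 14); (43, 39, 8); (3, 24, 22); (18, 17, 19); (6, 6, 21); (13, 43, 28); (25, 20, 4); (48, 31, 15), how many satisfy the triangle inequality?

(14,26,39): 14+26 > 39 → valid
(8,39,43): 8+39 > 43 → valid
(3,22,24): 3+22 > 24 → valid
(17,18,19): 17+18 > 19 → valid
(6,6,21): 6+6 ≤ 21 → not valid
(13,28,43): 13+28 ≤ 43 → not valid
(4,20,25): 4+20 ≤ 25 → not valid
(15,31,48): 15+31 ≤ 48 → not valid
4 of the 8 triples form a triangle.

4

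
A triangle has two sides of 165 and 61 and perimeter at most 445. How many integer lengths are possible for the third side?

115

Triangle inequality: 104 < x < 226. Perimeter ≤ 445 gives x ≤ 445 − 165 − 61 = 219.
So 104 < x ≤ 219; integers 105 through 219: 115 values.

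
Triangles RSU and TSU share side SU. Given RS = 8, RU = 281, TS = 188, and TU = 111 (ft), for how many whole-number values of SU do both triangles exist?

From triangle RSU: 273 < SU < 289.
From triangle TSU: 77 < SU < 299.
Intersection: 273 < SU < 289, so integers 274 through 288: 15 values.

15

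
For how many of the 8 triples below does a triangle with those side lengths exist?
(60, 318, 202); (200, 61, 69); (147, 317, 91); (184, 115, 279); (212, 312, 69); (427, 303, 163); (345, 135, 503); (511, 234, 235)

2

(60,202,318): 60+202 ≤ 318 → not valid
(61,69,200): 61+69 ≤ 200 → not valid
(91,147,317): 91+147 ≤ 317 → not valid
(115,184,279): 115+184 > 279 → valid
(69,212,312): 69+212 ≤ 312 → not valid
(163,303,427): 163+303 > 427 → valid
(135,345,503): 135+345 ≤ 503 → not valid
(234,235,511): 234+235 ≤ 511 → not valid
2 of the 8 triples form a triangle.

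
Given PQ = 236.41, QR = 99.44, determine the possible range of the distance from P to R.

136.97 ≤ PR ≤ 335.85

By the triangle inequality, |236.41 − 99.44| ≤ PR ≤ 236.41 + 99.44.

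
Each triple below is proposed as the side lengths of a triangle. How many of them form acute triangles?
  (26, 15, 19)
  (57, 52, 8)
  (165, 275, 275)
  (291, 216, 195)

(26,15,19): 15²+19² = 586 < 676 = 26² → obtuse
(57,52,8): 8²+52² = 2768 < 3249 = 57² → obtuse
(165,275,275): 165²+275² = 102850 > 75625 = 275² → acute
(291,216,195): 195²+216² = 84681 = 291² → right
1 of the 4 is acute.

1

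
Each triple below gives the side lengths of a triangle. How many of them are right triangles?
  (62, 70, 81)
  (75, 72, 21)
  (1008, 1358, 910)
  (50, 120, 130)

3

(62,70,81): 62²+70² = 8744 > 6561 = 81² → acute
(75,72,21): 21²+72² = 5625 = 75² → right
(1008,1358,910): 910²+1008² = 1844164 = 1358² → right
(50,120,130): 50²+120² = 16900 = 130² → right
3 of the 4 are right.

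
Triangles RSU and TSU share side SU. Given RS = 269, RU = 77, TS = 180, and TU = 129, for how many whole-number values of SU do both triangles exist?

116

From triangle RSU: 192 < SU < 346.
From triangle TSU: 51 < SU < 309.
Intersection: 192 < SU < 309, so integers 193 through 308: 116 values.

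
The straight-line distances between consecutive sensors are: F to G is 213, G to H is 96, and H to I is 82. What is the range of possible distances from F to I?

35 ≤ FI ≤ 391

The maximum is all hops collinear in one direction: 213 + 96 + 82 = 391.
The longest hop is 213; the others sum to 178. Folding the others back against it leaves at least 213 − 178 = 35.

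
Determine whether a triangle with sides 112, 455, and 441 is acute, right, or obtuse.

Compare the square of the longest side to the sum of squares of the other two: 112² + 441² = 207025 = 455².

right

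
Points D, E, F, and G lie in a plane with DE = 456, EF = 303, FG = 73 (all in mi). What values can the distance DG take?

The maximum is all hops collinear in one direction: 456 + 303 + 73 = 832.
The longest hop is 456; the others sum to 376. Folding the others back against it leaves at least 456 − 376 = 80.

80 ≤ DG ≤ 832 mi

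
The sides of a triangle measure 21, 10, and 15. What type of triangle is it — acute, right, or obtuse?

Compare the square of the longest side to the sum of squares of the other two: 10² + 15² = 325 < 441 = 21².

obtuse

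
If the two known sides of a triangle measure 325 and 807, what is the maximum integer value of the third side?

1131

The third side must be strictly less than 325 + 807 = 1132.
The largest integer below 1132 is 1131.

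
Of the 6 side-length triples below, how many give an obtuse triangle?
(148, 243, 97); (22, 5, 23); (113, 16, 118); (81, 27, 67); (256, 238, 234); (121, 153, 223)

(148,243,97): 97²+148² = 31313 < 59049 = 243² → obtuse
(22,5,23): 5²+22² = 509 < 529 = 23² → obtuse
(113,16,118): 16²+113² = 13025 < 13924 = 118² → obtuse
(81,27,67): 27²+67² = 5218 < 6561 = 81² → obtuse
(256,238,234): 234²+238² = 111400 > 65536 = 256² → acute
(121,153,223): 121²+153² = 38050 < 49729 = 223² → obtuse
5 of the 6 are obtuse.

5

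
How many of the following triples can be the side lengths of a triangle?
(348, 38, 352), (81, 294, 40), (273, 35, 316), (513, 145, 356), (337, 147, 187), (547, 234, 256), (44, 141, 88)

(38,348,352): 38+348 > 352 → valid
(40,81,294): 40+81 ≤ 294 → not valid
(35,273,316): 35+273 ≤ 316 → not valid
(145,356,513): 145+356 ≤ 513 → not valid
(147,187,337): 147+187 ≤ 337 → not valid
(234,256,547): 234+256 ≤ 547 → not valid
(44,88,141): 44+88 ≤ 141 → not valid
1 of the 7 triples forms a triangle.

1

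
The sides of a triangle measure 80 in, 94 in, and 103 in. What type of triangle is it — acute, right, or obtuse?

Compare the square of the longest side to the sum of squares of the other two: 80² + 94² = 15236 > 10609 = 103².

acute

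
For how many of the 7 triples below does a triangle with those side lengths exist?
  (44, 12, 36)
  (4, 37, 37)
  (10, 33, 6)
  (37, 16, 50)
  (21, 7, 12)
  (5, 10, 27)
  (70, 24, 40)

(12,36,44): 12+36 > 44 → valid
(4,37,37): 4+37 > 37 → valid
(6,10,33): 6+10 ≤ 33 → not valid
(16,37,50): 16+37 > 50 → valid
(7,12,21): 7+12 ≤ 21 → not valid
(5,10,27): 5+10 ≤ 27 → not valid
(24,40,70): 24+40 ≤ 70 → not valid
3 of the 7 triples form a triangle.

3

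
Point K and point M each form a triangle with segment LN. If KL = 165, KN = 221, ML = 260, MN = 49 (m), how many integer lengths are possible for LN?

97

From triangle KLN: 56 < LN < 386.
From triangle MLN: 211 < LN < 309.
Intersection: 211 < LN < 309, so integers 212 through 308: 97 values.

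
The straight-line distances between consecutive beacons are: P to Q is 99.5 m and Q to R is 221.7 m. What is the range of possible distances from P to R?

122.2 ≤ PR ≤ 321.2 m

By the triangle inequality, |99.5 − 221.7| ≤ PR ≤ 99.5 + 221.7.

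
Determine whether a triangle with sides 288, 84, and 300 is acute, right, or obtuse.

Compare the square of the longest side to the sum of squares of the other two: 84² + 288² = 90000 = 300².

right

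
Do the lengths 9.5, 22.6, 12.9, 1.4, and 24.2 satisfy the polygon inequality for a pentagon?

A pentagon exists iff every side is shorter than the sum of the others — equivalently, the longest side is less than the sum of the rest.
Longest side 24.2 < 46.4 (sum of the remaining 4), so yes.

Yes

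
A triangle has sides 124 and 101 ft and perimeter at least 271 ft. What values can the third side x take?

46 ≤ x < 225

Triangle inequality alone gives 23 < x < 225.
The perimeter condition gives x ≥ 271 − 124 − 101 = 46.
Intersecting the two: 46 ≤ x < 225.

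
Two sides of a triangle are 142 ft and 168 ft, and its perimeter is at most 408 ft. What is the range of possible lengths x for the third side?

Triangle inequality alone gives 26 < x < 310.
The perimeter condition gives x ≤ 408 − 142 − 168 = 98.
Intersecting the two: 26 < x ≤ 98.

26 < x ≤ 98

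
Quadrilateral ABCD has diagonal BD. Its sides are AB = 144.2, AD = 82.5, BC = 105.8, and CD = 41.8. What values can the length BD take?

64.0 < BD < 147.6

From triangle ABD: |144.2 − 82.5| < BD < 144.2 + 82.5, i.e. 61.7 < BD < 226.7.
From triangle CBD: 64.0 < BD < 147.6.
Both must hold, so BD lies in the intersection.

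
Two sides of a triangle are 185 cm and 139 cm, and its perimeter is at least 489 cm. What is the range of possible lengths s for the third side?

Triangle inequality alone gives 46 < s < 324.
The perimeter condition gives s ≥ 489 − 185 − 139 = 165.
Intersecting the two: 165 ≤ s < 324.

165 ≤ s < 324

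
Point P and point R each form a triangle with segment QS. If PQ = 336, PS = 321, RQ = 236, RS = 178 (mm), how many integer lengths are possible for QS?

From triangle PQS: 15 < QS < 657.
From triangle RQS: 58 < QS < 414.
Intersection: 58 < QS < 414, so integers 59 through 413: 355 values.

355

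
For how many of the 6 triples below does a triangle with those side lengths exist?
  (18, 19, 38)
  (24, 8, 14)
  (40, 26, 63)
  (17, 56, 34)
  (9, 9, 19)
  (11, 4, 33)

(18,19,38): 18+19 ≤ 38 → not valid
(8,14,24): 8+14 ≤ 24 → not valid
(26,40,63): 26+40 > 63 → valid
(17,34,56): 17+34 ≤ 56 → not valid
(9,9,19): 9+9 ≤ 19 → not valid
(4,11,33): 4+11 ≤ 33 → not valid
1 of the 6 triples forms a triangle.

1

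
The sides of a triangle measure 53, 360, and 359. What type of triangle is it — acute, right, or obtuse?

Compare the square of the longest side to the sum of squares of the other two: 53² + 359² = 131690 > 129600 = 360².

acute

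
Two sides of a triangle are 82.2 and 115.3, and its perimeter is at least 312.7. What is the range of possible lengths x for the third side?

Triangle inequality alone gives 33.1 < x < 197.5.
The perimeter condition gives x ≥ 312.7 − 82.2 − 115.3 = 115.2.
Intersecting the two: 115.2 ≤ x < 197.5.

115.2 ≤ x < 197.5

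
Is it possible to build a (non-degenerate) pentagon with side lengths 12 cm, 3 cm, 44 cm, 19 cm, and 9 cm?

No

For a pentagon, each side must be shorter than the sum of the others.
Here the longest side is 44, but the remaining 4 sides sum to only 43.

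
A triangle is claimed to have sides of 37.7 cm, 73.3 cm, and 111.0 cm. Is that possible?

The two shorter sides sum to 111.0, exactly equal to the longest side 111.0.
That gives only a degenerate (flat) triangle — the inequality must be strict.

No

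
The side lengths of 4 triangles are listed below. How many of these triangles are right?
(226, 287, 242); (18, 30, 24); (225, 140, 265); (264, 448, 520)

(226,287,242): 226²+242² = 109640 > 82369 = 287² → acute
(18,30,24): 18²+24² = 900 = 30² → right
(225,140,265): 140²+225² = 70225 = 265² → right
(264,448,520): 264²+448² = 270400 = 520² → right
3 of the 4 are right.

3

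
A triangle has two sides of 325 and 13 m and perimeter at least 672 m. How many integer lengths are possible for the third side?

4

Triangle inequality: 312 < x < 338. Perimeter ≥ 672 gives x ≥ 672 − 325 − 13 = 334.
So 334 ≤ x < 338; integers 334 through 337: 4 values.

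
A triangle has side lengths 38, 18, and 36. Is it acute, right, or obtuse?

Compare the square of the longest side to the sum of squares of the other two: 18² + 36² = 1620 > 1444 = 38².

acute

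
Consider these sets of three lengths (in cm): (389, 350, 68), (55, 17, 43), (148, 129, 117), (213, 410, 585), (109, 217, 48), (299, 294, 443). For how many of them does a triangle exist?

5

(68,350,389): 68+350 > 389 → valid
(17,43,55): 17+43 > 55 → valid
(117,129,148): 117+129 > 148 → valid
(213,410,585): 213+410 > 585 → valid
(48,109,217): 48+109 ≤ 217 → not valid
(294,299,443): 294+299 > 443 → valid
5 of the 6 triples form a triangle.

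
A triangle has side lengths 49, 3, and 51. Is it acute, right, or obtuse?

obtuse

Compare the square of the longest side to the sum of squares of the other two: 3² + 49² = 2410 < 2601 = 51².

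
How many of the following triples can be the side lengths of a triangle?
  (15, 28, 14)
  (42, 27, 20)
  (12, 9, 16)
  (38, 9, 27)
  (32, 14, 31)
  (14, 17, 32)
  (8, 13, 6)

5

(14,15,28): 14+15 > 28 → valid
(20,27,42): 20+27 > 42 → valid
(9,12,16): 9+12 > 16 → valid
(9,27,38): 9+27 ≤ 38 → not valid
(14,31,32): 14+31 > 32 → valid
(14,17,32): 14+17 ≤ 32 → not valid
(6,8,13): 6+8 > 13 → valid
5 of the 7 triples form a triangle.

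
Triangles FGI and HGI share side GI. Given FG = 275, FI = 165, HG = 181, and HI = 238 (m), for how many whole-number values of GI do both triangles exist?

From triangle FGI: 110 < GI < 440.
From triangle HGI: 57 < GI < 419.
Intersection: 110 < GI < 419, so integers 111 through 418: 308 values.

308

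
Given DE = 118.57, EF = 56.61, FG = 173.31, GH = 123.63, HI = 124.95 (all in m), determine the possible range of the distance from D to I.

0 ≤ DI ≤ 597.07 m

The maximum is all hops collinear in one direction: 118.57 + 56.61 + 173.31 + 123.63 + 124.95 = 597.07.
The longest hop is 173.31; the others sum to 423.76. Since 173.31 ≤ 423.76, the path can fold back on itself completely, so the minimum distance is 0.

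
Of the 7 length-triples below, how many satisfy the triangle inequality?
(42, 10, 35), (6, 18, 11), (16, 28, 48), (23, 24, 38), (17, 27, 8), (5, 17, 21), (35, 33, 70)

(10,35,42): 10+35 > 42 → valid
(6,11,18): 6+11 ≤ 18 → not valid
(16,28,48): 16+28 ≤ 48 → not valid
(23,24,38): 23+24 > 38 → valid
(8,17,27): 8+17 ≤ 27 → not valid
(5,17,21): 5+17 > 21 → valid
(33,35,70): 33+35 ≤ 70 → not valid
3 of the 7 triples form a triangle.

3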